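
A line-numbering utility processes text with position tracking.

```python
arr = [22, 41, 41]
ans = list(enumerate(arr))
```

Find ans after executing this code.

Step 1: enumerate pairs each element with its index:
  (0, 22)
  (1, 41)
  (2, 41)
Therefore ans = [(0, 22), (1, 41), (2, 41)].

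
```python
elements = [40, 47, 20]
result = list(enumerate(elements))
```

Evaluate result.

Step 1: enumerate pairs each element with its index:
  (0, 40)
  (1, 47)
  (2, 20)
Therefore result = [(0, 40), (1, 47), (2, 20)].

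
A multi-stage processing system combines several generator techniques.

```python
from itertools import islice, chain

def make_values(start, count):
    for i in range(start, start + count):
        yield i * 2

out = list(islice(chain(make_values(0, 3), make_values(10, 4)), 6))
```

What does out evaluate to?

Step 1: make_values(0, 3) yields [0, 2, 4].
Step 2: make_values(10, 4) yields [20, 22, 24, 26].
Step 3: chain concatenates: [0, 2, 4, 20, 22, 24, 26].
Step 4: islice takes first 6: [0, 2, 4, 20, 22, 24].
Therefore out = [0, 2, 4, 20, 22, 24].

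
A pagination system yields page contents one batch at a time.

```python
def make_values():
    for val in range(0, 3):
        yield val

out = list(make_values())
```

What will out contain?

Step 1: The generator yields each value from range(0, 3).
Step 2: list() consumes all yields: [0, 1, 2].
Therefore out = [0, 1, 2].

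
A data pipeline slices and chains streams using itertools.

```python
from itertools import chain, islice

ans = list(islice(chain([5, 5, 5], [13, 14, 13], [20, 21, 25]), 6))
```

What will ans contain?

Step 1: chain([5, 5, 5], [13, 14, 13], [20, 21, 25]) = [5, 5, 5, 13, 14, 13, 20, 21, 25].
Step 2: islice takes first 6 elements: [5, 5, 5, 13, 14, 13].
Therefore ans = [5, 5, 5, 13, 14, 13].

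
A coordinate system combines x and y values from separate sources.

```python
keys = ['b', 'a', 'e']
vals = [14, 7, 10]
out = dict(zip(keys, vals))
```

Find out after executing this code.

Step 1: zip pairs keys with values:
  'b' -> 14
  'a' -> 7
  'e' -> 10
Therefore out = {'b': 14, 'a': 7, 'e': 10}.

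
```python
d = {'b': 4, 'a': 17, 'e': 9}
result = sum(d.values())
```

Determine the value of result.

Step 1: d.values() = [4, 17, 9].
Step 2: sum = 30.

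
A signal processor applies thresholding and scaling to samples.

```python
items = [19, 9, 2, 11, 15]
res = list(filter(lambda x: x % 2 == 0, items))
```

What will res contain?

Step 1: Filter elements divisible by 2:
  19 % 2 = 1: removed
  9 % 2 = 1: removed
  2 % 2 = 0: kept
  11 % 2 = 1: removed
  15 % 2 = 1: removed
Therefore res = [2].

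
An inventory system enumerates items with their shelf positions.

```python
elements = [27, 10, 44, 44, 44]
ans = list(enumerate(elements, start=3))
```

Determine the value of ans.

Step 1: enumerate with start=3:
  (3, 27)
  (4, 10)
  (5, 44)
  (6, 44)
  (7, 44)
Therefore ans = [(3, 27), (4, 10), (5, 44), (6, 44), (7, 44)].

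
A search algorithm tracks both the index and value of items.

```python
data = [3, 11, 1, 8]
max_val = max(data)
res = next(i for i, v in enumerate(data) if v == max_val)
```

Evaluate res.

Step 1: max([3, 11, 1, 8]) = 11.
Step 2: Find first index where value == 11:
  Index 0: 3 != 11
  Index 1: 11 == 11, found!
Therefore res = 1.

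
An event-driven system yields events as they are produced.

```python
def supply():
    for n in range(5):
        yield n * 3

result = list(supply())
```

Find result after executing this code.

Step 1: For each n in range(5), yield n * 3:
  n=0: yield 0 * 3 = 0
  n=1: yield 1 * 3 = 3
  n=2: yield 2 * 3 = 6
  n=3: yield 3 * 3 = 9
  n=4: yield 4 * 3 = 12
Therefore result = [0, 3, 6, 9, 12].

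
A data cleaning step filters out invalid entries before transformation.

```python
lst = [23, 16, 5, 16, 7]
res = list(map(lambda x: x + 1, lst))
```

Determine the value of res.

Step 1: Apply lambda x: x + 1 to each element:
  23 -> 24
  16 -> 17
  5 -> 6
  16 -> 17
  7 -> 8
Therefore res = [24, 17, 6, 17, 8].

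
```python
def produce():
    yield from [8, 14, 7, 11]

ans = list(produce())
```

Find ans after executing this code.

Step 1: yield from delegates to the iterable, yielding each element.
Step 2: Collected values: [8, 14, 7, 11].
Therefore ans = [8, 14, 7, 11].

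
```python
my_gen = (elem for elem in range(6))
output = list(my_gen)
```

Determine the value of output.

Step 1: Generator expression iterates range(6): [0, 1, 2, 3, 4, 5].
Step 2: list() collects all values.
Therefore output = [0, 1, 2, 3, 4, 5].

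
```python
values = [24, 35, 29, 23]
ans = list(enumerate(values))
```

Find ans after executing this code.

Step 1: enumerate pairs each element with its index:
  (0, 24)
  (1, 35)
  (2, 29)
  (3, 23)
Therefore ans = [(0, 24), (1, 35), (2, 29), (3, 23)].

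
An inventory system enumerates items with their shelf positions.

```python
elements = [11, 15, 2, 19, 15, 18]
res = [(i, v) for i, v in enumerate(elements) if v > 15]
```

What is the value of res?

Step 1: Filter enumerate([11, 15, 2, 19, 15, 18]) keeping v > 15:
  (0, 11): 11 <= 15, excluded
  (1, 15): 15 <= 15, excluded
  (2, 2): 2 <= 15, excluded
  (3, 19): 19 > 15, included
  (4, 15): 15 <= 15, excluded
  (5, 18): 18 > 15, included
Therefore res = [(3, 19), (5, 18)].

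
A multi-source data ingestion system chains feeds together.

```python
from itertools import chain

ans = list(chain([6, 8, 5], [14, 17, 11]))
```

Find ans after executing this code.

Step 1: chain() concatenates iterables: [6, 8, 5] + [14, 17, 11].
Therefore ans = [6, 8, 5, 14, 17, 11].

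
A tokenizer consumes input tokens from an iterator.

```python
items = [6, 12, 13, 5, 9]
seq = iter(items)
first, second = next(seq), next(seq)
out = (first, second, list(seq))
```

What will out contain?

Step 1: Create iterator over [6, 12, 13, 5, 9].
Step 2: first = 6, second = 12.
Step 3: Remaining elements: [13, 5, 9].
Therefore out = (6, 12, [13, 5, 9]).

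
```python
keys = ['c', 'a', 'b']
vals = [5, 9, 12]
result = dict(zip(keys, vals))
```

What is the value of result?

Step 1: zip pairs keys with values:
  'c' -> 5
  'a' -> 9
  'b' -> 12
Therefore result = {'c': 5, 'a': 9, 'b': 12}.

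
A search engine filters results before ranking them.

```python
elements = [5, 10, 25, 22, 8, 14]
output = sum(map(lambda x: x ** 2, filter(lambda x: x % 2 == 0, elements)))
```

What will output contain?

Step 1: Filter even numbers from [5, 10, 25, 22, 8, 14]: [10, 22, 8, 14]
Step 2: Square each: [100, 484, 64, 196]
Step 3: Sum = 844.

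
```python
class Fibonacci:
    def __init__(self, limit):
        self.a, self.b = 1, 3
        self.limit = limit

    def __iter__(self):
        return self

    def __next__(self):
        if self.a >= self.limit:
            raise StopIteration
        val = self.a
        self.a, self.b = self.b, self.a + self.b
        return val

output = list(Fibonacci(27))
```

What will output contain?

Step 1: Fibonacci-like sequence (a=1, b=3) until >= 27:
  Yield 1, then a,b = 3,4
  Yield 3, then a,b = 4,7
  Yield 4, then a,b = 7,11
  Yield 7, then a,b = 11,18
  Yield 11, then a,b = 18,29
  Yield 18, then a,b = 29,47
Step 2: 29 >= 27, stop.
Therefore output = [1, 3, 4, 7, 11, 18].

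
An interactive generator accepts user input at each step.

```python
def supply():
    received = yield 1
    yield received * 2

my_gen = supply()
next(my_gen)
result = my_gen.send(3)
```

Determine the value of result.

Step 1: next(my_gen) advances to first yield, producing 1.
Step 2: send(3) resumes, received = 3.
Step 3: yield received * 2 = 3 * 2 = 6.
Therefore result = 6.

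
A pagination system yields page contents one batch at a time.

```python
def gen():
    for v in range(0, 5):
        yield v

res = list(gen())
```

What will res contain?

Step 1: The generator yields each value from range(0, 5).
Step 2: list() consumes all yields: [0, 1, 2, 3, 4].
Therefore res = [0, 1, 2, 3, 4].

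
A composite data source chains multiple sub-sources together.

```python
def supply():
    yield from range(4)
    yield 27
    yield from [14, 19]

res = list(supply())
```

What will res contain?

Step 1: Trace yields in order:
  yield 0
  yield 1
  yield 2
  yield 3
  yield 27
  yield 14
  yield 19
Therefore res = [0, 1, 2, 3, 27, 14, 19].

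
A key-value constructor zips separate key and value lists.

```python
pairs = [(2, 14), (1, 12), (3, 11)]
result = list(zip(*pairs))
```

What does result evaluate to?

Step 1: zip(*pairs) transposes: unzips [(2, 14), (1, 12), (3, 11)] into separate sequences.
Step 2: First elements: (2, 1, 3), second elements: (14, 12, 11).
Therefore result = [(2, 1, 3), (14, 12, 11)].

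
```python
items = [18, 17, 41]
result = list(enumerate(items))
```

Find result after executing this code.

Step 1: enumerate pairs each element with its index:
  (0, 18)
  (1, 17)
  (2, 41)
Therefore result = [(0, 18), (1, 17), (2, 41)].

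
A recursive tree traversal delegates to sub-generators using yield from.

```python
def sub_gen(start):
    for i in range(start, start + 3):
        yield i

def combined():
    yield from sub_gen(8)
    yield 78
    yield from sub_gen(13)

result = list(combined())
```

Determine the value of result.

Step 1: combined() delegates to sub_gen(8):
  yield 8
  yield 9
  yield 10
Step 2: yield 78
Step 3: Delegates to sub_gen(13):
  yield 13
  yield 14
  yield 15
Therefore result = [8, 9, 10, 78, 13, 14, 15].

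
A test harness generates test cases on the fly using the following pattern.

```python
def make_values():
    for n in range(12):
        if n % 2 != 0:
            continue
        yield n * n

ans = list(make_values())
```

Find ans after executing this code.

Step 1: Only yield n**2 when n is divisible by 2:
  n=0: 0 % 2 == 0, yield 0**2 = 0
  n=2: 2 % 2 == 0, yield 2**2 = 4
  n=4: 4 % 2 == 0, yield 4**2 = 16
  n=6: 6 % 2 == 0, yield 6**2 = 36
  n=8: 8 % 2 == 0, yield 8**2 = 64
  n=10: 10 % 2 == 0, yield 10**2 = 100
Therefore ans = [0, 4, 16, 36, 64, 100].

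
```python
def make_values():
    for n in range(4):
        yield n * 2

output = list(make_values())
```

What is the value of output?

Step 1: For each n in range(4), yield n * 2:
  n=0: yield 0 * 2 = 0
  n=1: yield 1 * 2 = 2
  n=2: yield 2 * 2 = 4
  n=3: yield 3 * 2 = 6
Therefore output = [0, 2, 4, 6].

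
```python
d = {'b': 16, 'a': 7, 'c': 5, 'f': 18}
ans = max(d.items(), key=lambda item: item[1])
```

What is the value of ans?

Step 1: Find item with maximum value:
  ('b', 16)
  ('a', 7)
  ('c', 5)
  ('f', 18)
Step 2: Maximum value is 18 at key 'f'.
Therefore ans = ('f', 18).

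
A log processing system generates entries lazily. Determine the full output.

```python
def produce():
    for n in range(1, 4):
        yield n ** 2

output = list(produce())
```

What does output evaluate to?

Step 1: For each n in range(1, 4), yield n**2:
  n=1: yield 1**2 = 1
  n=2: yield 2**2 = 4
  n=3: yield 3**2 = 9
Therefore output = [1, 4, 9].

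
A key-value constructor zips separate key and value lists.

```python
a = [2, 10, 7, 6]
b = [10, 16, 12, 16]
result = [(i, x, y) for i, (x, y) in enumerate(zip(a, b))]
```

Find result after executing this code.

Step 1: enumerate(zip(a, b)) gives index with paired elements:
  i=0: (2, 10)
  i=1: (10, 16)
  i=2: (7, 12)
  i=3: (6, 16)
Therefore result = [(0, 2, 10), (1, 10, 16), (2, 7, 12), (3, 6, 16)].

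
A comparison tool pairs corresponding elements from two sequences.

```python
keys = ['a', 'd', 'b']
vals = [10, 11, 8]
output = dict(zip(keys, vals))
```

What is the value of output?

Step 1: zip pairs keys with values:
  'a' -> 10
  'd' -> 11
  'b' -> 8
Therefore output = {'a': 10, 'd': 11, 'b': 8}.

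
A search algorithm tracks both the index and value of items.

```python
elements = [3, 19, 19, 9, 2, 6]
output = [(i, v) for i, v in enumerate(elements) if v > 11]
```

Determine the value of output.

Step 1: Filter enumerate([3, 19, 19, 9, 2, 6]) keeping v > 11:
  (0, 3): 3 <= 11, excluded
  (1, 19): 19 > 11, included
  (2, 19): 19 > 11, included
  (3, 9): 9 <= 11, excluded
  (4, 2): 2 <= 11, excluded
  (5, 6): 6 <= 11, excluded
Therefore output = [(1, 19), (2, 19)].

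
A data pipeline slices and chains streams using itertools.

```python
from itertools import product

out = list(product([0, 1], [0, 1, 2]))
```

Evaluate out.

Step 1: product([0, 1], [0, 1, 2]) gives all pairs:
  (0, 0)
  (0, 1)
  (0, 2)
  (1, 0)
  (1, 1)
  (1, 2)
Therefore out = [(0, 0), (0, 1), (0, 2), (1, 0), (1, 1), (1, 2)].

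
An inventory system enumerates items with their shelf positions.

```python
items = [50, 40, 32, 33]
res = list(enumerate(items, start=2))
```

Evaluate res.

Step 1: enumerate with start=2:
  (2, 50)
  (3, 40)
  (4, 32)
  (5, 33)
Therefore res = [(2, 50), (3, 40), (4, 32), (5, 33)].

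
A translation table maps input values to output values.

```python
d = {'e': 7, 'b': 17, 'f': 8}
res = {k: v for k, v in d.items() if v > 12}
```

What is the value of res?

Step 1: Filter items where value > 12:
  'e': 7 <= 12: removed
  'b': 17 > 12: kept
  'f': 8 <= 12: removed
Therefore res = {'b': 17}.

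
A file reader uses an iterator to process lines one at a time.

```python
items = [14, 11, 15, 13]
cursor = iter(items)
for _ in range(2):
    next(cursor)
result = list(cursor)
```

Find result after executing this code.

Step 1: Create iterator over [14, 11, 15, 13].
Step 2: Advance 2 positions (consuming [14, 11]).
Step 3: list() collects remaining elements: [15, 13].
Therefore result = [15, 13].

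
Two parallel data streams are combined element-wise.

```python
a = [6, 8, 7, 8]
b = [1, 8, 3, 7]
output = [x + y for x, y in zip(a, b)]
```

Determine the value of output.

Step 1: Add corresponding elements:
  6 + 1 = 7
  8 + 8 = 16
  7 + 3 = 10
  8 + 7 = 15
Therefore output = [7, 16, 10, 15].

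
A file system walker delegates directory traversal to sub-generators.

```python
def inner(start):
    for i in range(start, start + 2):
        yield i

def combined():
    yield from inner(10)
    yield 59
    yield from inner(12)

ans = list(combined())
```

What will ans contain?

Step 1: combined() delegates to inner(10):
  yield 10
  yield 11
Step 2: yield 59
Step 3: Delegates to inner(12):
  yield 12
  yield 13
Therefore ans = [10, 11, 59, 12, 13].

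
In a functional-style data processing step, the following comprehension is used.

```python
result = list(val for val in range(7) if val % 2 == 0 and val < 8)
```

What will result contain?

Step 1: Filter range(7) where val % 2 == 0 and val < 8:
  val=0: both conditions met, included
  val=1: excluded (1 % 2 != 0)
  val=2: both conditions met, included
  val=3: excluded (3 % 2 != 0)
  val=4: both conditions met, included
  val=5: excluded (5 % 2 != 0)
  val=6: both conditions met, included
Therefore result = [0, 2, 4, 6].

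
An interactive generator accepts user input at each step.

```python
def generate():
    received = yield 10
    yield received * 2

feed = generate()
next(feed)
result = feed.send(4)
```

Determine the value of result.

Step 1: next(feed) advances to first yield, producing 10.
Step 2: send(4) resumes, received = 4.
Step 3: yield received * 2 = 4 * 2 = 8.
Therefore result = 8.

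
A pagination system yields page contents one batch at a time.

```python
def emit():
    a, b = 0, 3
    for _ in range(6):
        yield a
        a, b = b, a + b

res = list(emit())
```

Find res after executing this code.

Step 1: Fibonacci-like sequence starting with a=0, b=3:
  Iteration 1: yield a=0, then a,b = 3,3
  Iteration 2: yield a=3, then a,b = 3,6
  Iteration 3: yield a=3, then a,b = 6,9
  Iteration 4: yield a=6, then a,b = 9,15
  Iteration 5: yield a=9, then a,b = 15,24
  Iteration 6: yield a=15, then a,b = 24,39
Therefore res = [0, 3, 3, 6, 9, 15].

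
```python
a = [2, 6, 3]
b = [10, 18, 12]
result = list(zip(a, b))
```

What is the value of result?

Step 1: zip pairs elements at same index:
  Index 0: (2, 10)
  Index 1: (6, 18)
  Index 2: (3, 12)
Therefore result = [(2, 10), (6, 18), (3, 12)].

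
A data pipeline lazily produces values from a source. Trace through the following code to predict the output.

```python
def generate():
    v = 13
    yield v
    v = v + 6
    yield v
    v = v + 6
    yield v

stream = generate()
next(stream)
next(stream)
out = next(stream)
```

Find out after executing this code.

Step 1: Trace through generator execution:
  Yield 1: v starts at 13, yield 13
  Yield 2: v = 13 + 6 = 19, yield 19
  Yield 3: v = 19 + 6 = 25, yield 25
Step 2: First next() gets 13, second next() gets the second value, third next() yields 25.
Therefore out = 25.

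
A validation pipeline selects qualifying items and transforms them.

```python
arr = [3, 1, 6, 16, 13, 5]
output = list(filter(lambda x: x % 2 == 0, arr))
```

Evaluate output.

Step 1: Filter elements divisible by 2:
  3 % 2 = 1: removed
  1 % 2 = 1: removed
  6 % 2 = 0: kept
  16 % 2 = 0: kept
  13 % 2 = 1: removed
  5 % 2 = 1: removed
Therefore output = [6, 16].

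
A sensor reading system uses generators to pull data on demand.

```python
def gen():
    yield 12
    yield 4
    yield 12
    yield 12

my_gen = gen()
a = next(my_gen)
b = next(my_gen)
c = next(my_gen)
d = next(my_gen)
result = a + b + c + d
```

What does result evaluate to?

Step 1: Create generator and consume all values:
  a = next(my_gen) = 12
  b = next(my_gen) = 4
  c = next(my_gen) = 12
  d = next(my_gen) = 12
Step 2: result = 12 + 4 + 12 + 12 = 40.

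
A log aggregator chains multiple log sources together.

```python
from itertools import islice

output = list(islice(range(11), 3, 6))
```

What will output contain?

Step 1: islice(range(11), 3, 6) takes elements at indices [3, 6).
Step 2: Elements: [3, 4, 5].
Therefore output = [3, 4, 5].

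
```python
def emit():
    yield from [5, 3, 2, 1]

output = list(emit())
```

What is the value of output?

Step 1: yield from delegates to the iterable, yielding each element.
Step 2: Collected values: [5, 3, 2, 1].
Therefore output = [5, 3, 2, 1].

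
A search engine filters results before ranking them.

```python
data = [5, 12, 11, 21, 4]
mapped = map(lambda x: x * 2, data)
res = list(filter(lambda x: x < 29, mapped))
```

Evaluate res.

Step 1: Map x * 2:
  5 -> 10
  12 -> 24
  11 -> 22
  21 -> 42
  4 -> 8
Step 2: Filter for < 29:
  10: kept
  24: kept
  22: kept
  42: removed
  8: kept
Therefore res = [10, 24, 22, 8].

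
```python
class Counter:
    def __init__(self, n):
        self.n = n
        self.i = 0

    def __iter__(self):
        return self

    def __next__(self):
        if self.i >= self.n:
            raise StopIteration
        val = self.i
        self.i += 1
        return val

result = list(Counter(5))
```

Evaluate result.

Step 1: Counter(5) creates an iterator counting 0 to 4.
Step 2: list() consumes all values: [0, 1, 2, 3, 4].
Therefore result = [0, 1, 2, 3, 4].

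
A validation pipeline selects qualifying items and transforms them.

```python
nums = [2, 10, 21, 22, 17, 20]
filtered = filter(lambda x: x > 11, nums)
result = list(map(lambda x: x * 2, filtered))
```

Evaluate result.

Step 1: Filter nums for elements > 11:
  2: removed
  10: removed
  21: kept
  22: kept
  17: kept
  20: kept
Step 2: Map x * 2 on filtered [21, 22, 17, 20]:
  21 -> 42
  22 -> 44
  17 -> 34
  20 -> 40
Therefore result = [42, 44, 34, 40].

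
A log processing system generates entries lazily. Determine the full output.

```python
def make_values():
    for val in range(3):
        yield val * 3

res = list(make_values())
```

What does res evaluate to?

Step 1: For each val in range(3), yield val * 3:
  val=0: yield 0 * 3 = 0
  val=1: yield 1 * 3 = 3
  val=2: yield 2 * 3 = 6
Therefore res = [0, 3, 6].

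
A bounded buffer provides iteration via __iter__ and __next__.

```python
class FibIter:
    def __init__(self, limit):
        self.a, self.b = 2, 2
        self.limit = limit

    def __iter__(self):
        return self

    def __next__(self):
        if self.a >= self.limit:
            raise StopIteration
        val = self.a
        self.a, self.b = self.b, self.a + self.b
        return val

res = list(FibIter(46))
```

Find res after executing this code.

Step 1: Fibonacci-like sequence (a=2, b=2) until >= 46:
  Yield 2, then a,b = 2,4
  Yield 2, then a,b = 4,6
  Yield 4, then a,b = 6,10
  Yield 6, then a,b = 10,16
  Yield 10, then a,b = 16,26
  Yield 16, then a,b = 26,42
  Yield 26, then a,b = 42,68
  Yield 42, then a,b = 68,110
Step 2: 68 >= 46, stop.
Therefore res = [2, 2, 4, 6, 10, 16, 26, 42].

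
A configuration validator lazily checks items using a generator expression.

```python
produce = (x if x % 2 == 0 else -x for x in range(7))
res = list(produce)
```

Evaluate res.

Step 1: For each x in range(7), yield x if even, else -x:
  x=0: even, yield 0
  x=1: odd, yield -1
  x=2: even, yield 2
  x=3: odd, yield -3
  x=4: even, yield 4
  x=5: odd, yield -5
  x=6: even, yield 6
Therefore res = [0, -1, 2, -3, 4, -5, 6].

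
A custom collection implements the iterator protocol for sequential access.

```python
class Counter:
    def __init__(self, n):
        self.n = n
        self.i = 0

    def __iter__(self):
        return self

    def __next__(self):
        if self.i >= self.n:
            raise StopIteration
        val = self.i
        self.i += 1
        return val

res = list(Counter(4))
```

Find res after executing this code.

Step 1: Counter(4) creates an iterator counting 0 to 3.
Step 2: list() consumes all values: [0, 1, 2, 3].
Therefore res = [0, 1, 2, 3].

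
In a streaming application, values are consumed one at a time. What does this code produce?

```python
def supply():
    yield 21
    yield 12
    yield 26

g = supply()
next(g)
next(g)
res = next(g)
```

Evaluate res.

Step 1: supply() creates a generator.
Step 2: next(g) yields 21 (consumed and discarded).
Step 3: next(g) yields 12 (consumed and discarded).
Step 4: next(g) yields 26, assigned to res.
Therefore res = 26.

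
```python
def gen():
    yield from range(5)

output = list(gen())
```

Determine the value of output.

Step 1: yield from delegates to the iterable, yielding each element.
Step 2: Collected values: [0, 1, 2, 3, 4].
Therefore output = [0, 1, 2, 3, 4].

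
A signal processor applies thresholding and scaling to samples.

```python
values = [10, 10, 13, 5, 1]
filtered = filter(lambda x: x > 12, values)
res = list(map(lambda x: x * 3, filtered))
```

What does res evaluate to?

Step 1: Filter values for elements > 12:
  10: removed
  10: removed
  13: kept
  5: removed
  1: removed
Step 2: Map x * 3 on filtered [13]:
  13 -> 39
Therefore res = [39].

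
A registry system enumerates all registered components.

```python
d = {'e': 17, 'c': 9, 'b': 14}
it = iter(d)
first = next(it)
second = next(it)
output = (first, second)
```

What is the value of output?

Step 1: iter(d) iterates over keys: ['e', 'c', 'b'].
Step 2: first = next(it) = 'e', second = next(it) = 'c'.
Therefore output = ('e', 'c').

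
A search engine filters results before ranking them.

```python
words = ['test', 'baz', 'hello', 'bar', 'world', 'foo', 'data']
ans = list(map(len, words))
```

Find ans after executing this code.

Step 1: Map len() to each word:
  'test' -> 4
  'baz' -> 3
  'hello' -> 5
  'bar' -> 3
  'world' -> 5
  'foo' -> 3
  'data' -> 4
Therefore ans = [4, 3, 5, 3, 5, 3, 4].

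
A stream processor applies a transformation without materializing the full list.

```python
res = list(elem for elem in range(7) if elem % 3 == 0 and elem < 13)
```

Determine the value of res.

Step 1: Filter range(7) where elem % 3 == 0 and elem < 13:
  elem=0: both conditions met, included
  elem=1: excluded (1 % 3 != 0)
  elem=2: excluded (2 % 3 != 0)
  elem=3: both conditions met, included
  elem=4: excluded (4 % 3 != 0)
  elem=5: excluded (5 % 3 != 0)
  elem=6: both conditions met, included
Therefore res = [0, 3, 6].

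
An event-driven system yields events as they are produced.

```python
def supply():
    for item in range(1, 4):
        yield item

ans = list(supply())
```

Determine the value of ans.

Step 1: The generator yields each value from range(1, 4).
Step 2: list() consumes all yields: [1, 2, 3].
Therefore ans = [1, 2, 3].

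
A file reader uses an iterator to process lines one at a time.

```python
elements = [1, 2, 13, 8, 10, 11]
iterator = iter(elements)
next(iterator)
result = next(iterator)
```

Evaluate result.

Step 1: Create iterator over [1, 2, 13, 8, 10, 11].
Step 2: next() consumes 1.
Step 3: next() returns 2.
Therefore result = 2.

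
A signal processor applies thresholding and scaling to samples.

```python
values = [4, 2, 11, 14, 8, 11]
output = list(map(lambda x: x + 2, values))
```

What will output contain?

Step 1: Apply lambda x: x + 2 to each element:
  4 -> 6
  2 -> 4
  11 -> 13
  14 -> 16
  8 -> 10
  11 -> 13
Therefore output = [6, 4, 13, 16, 10, 13].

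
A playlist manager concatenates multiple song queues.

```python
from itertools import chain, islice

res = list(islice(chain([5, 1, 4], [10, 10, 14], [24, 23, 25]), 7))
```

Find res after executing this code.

Step 1: chain([5, 1, 4], [10, 10, 14], [24, 23, 25]) = [5, 1, 4, 10, 10, 14, 24, 23, 25].
Step 2: islice takes first 7 elements: [5, 1, 4, 10, 10, 14, 24].
Therefore res = [5, 1, 4, 10, 10, 14, 24].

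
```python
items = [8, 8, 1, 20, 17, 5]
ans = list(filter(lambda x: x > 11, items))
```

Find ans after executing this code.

Step 1: Filter elements > 11:
  8: removed
  8: removed
  1: removed
  20: kept
  17: kept
  5: removed
Therefore ans = [20, 17].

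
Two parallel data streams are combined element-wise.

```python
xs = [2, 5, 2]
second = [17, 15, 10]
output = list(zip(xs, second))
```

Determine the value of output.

Step 1: zip pairs elements at same index:
  Index 0: (2, 17)
  Index 1: (5, 15)
  Index 2: (2, 10)
Therefore output = [(2, 17), (5, 15), (2, 10)].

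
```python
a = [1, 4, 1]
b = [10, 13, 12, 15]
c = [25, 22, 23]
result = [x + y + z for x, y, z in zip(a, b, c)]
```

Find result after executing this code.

Step 1: zip three lists (truncates to shortest, len=3):
  1 + 10 + 25 = 36
  4 + 13 + 22 = 39
  1 + 12 + 23 = 36
Therefore result = [36, 39, 36].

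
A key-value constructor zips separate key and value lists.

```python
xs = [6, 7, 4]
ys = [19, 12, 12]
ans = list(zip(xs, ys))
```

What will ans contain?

Step 1: zip pairs elements at same index:
  Index 0: (6, 19)
  Index 1: (7, 12)
  Index 2: (4, 12)
Therefore ans = [(6, 19), (7, 12), (4, 12)].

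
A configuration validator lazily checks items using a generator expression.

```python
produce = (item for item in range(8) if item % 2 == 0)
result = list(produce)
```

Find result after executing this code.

Step 1: Filter range(8) keeping only even values:
  item=0: even, included
  item=1: odd, excluded
  item=2: even, included
  item=3: odd, excluded
  item=4: even, included
  item=5: odd, excluded
  item=6: even, included
  item=7: odd, excluded
Therefore result = [0, 2, 4, 6].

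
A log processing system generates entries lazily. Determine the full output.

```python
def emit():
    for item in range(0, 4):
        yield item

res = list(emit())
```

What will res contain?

Step 1: The generator yields each value from range(0, 4).
Step 2: list() consumes all yields: [0, 1, 2, 3].
Therefore res = [0, 1, 2, 3].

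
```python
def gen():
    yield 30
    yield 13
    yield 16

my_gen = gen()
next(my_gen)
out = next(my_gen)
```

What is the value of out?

Step 1: gen() creates a generator.
Step 2: next(my_gen) yields 30 (consumed and discarded).
Step 3: next(my_gen) yields 13, assigned to out.
Therefore out = 13.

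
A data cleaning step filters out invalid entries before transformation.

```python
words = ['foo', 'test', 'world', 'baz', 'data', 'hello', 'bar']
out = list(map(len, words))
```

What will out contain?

Step 1: Map len() to each word:
  'foo' -> 3
  'test' -> 4
  'world' -> 5
  'baz' -> 3
  'data' -> 4
  'hello' -> 5
  'bar' -> 3
Therefore out = [3, 4, 5, 3, 4, 5, 3].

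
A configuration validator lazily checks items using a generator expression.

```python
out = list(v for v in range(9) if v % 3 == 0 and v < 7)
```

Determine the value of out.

Step 1: Filter range(9) where v % 3 == 0 and v < 7:
  v=0: both conditions met, included
  v=1: excluded (1 % 3 != 0)
  v=2: excluded (2 % 3 != 0)
  v=3: both conditions met, included
  v=4: excluded (4 % 3 != 0)
  v=5: excluded (5 % 3 != 0)
  v=6: both conditions met, included
  v=7: excluded (7 % 3 != 0, 7 >= 7)
  v=8: excluded (8 % 3 != 0, 8 >= 7)
Therefore out = [0, 3, 6].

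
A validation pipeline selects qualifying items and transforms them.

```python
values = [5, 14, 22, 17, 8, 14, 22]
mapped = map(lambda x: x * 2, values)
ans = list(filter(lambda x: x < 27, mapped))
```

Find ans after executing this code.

Step 1: Map x * 2:
  5 -> 10
  14 -> 28
  22 -> 44
  17 -> 34
  8 -> 16
  14 -> 28
  22 -> 44
Step 2: Filter for < 27:
  10: kept
  28: removed
  44: removed
  34: removed
  16: kept
  28: removed
  44: removed
Therefore ans = [10, 16].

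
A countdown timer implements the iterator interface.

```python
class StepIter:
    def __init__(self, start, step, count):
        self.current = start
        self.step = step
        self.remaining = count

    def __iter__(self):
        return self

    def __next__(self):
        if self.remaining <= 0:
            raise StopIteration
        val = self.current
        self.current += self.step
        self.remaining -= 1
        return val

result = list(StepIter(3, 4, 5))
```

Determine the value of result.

Step 1: StepIter starts at 3, increments by 4, for 5 steps:
  Yield 3, then current += 4
  Yield 7, then current += 4
  Yield 11, then current += 4
  Yield 15, then current += 4
  Yield 19, then current += 4
Therefore result = [3, 7, 11, 15, 19].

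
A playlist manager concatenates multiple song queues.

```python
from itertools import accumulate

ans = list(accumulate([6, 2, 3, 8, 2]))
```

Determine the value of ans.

Step 1: accumulate computes running sums:
  + 6 = 6
  + 2 = 8
  + 3 = 11
  + 8 = 19
  + 2 = 21
Therefore ans = [6, 8, 11, 19, 21].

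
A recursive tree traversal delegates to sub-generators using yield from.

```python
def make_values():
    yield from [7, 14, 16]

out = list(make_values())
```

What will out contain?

Step 1: yield from delegates to the iterable, yielding each element.
Step 2: Collected values: [7, 14, 16].
Therefore out = [7, 14, 16].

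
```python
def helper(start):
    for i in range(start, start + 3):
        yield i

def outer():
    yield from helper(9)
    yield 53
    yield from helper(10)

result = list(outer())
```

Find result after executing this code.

Step 1: outer() delegates to helper(9):
  yield 9
  yield 10
  yield 11
Step 2: yield 53
Step 3: Delegates to helper(10):
  yield 10
  yield 11
  yield 12
Therefore result = [9, 10, 11, 53, 10, 11, 12].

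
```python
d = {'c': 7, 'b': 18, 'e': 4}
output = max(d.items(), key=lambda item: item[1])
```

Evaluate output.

Step 1: Find item with maximum value:
  ('c', 7)
  ('b', 18)
  ('e', 4)
Step 2: Maximum value is 18 at key 'b'.
Therefore output = ('b', 18).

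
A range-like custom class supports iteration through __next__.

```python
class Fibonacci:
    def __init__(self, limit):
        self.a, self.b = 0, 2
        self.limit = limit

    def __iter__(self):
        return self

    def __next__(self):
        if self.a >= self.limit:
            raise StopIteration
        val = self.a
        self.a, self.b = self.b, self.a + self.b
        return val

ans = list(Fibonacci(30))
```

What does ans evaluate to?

Step 1: Fibonacci-like sequence (a=0, b=2) until >= 30:
  Yield 0, then a,b = 2,2
  Yield 2, then a,b = 2,4
  Yield 2, then a,b = 4,6
  Yield 4, then a,b = 6,10
  Yield 6, then a,b = 10,16
  Yield 10, then a,b = 16,26
  Yield 16, then a,b = 26,42
  Yield 26, then a,b = 42,68
Step 2: 42 >= 30, stop.
Therefore ans = [0, 2, 2, 4, 6, 10, 16, 26].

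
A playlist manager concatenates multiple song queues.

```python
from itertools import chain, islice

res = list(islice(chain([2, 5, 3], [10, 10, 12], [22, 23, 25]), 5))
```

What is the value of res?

Step 1: chain([2, 5, 3], [10, 10, 12], [22, 23, 25]) = [2, 5, 3, 10, 10, 12, 22, 23, 25].
Step 2: islice takes first 5 elements: [2, 5, 3, 10, 10].
Therefore res = [2, 5, 3, 10, 10].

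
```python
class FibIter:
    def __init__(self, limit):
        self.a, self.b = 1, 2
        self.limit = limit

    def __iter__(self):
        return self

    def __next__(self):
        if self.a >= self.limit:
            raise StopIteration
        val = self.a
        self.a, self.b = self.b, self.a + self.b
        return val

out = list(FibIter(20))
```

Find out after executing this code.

Step 1: Fibonacci-like sequence (a=1, b=2) until >= 20:
  Yield 1, then a,b = 2,3
  Yield 2, then a,b = 3,5
  Yield 3, then a,b = 5,8
  Yield 5, then a,b = 8,13
  Yield 8, then a,b = 13,21
  Yield 13, then a,b = 21,34
Step 2: 21 >= 20, stop.
Therefore out = [1, 2, 3, 5, 8, 13].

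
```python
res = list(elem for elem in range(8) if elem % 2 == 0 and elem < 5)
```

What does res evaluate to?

Step 1: Filter range(8) where elem % 2 == 0 and elem < 5:
  elem=0: both conditions met, included
  elem=1: excluded (1 % 2 != 0)
  elem=2: both conditions met, included
  elem=3: excluded (3 % 2 != 0)
  elem=4: both conditions met, included
  elem=5: excluded (5 % 2 != 0, 5 >= 5)
  elem=6: excluded (6 >= 5)
  elem=7: excluded (7 % 2 != 0, 7 >= 5)
Therefore res = [0, 2, 4].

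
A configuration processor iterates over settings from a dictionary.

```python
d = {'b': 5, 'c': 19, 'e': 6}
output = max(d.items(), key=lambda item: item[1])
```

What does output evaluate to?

Step 1: Find item with maximum value:
  ('b', 5)
  ('c', 19)
  ('e', 6)
Step 2: Maximum value is 19 at key 'c'.
Therefore output = ('c', 19).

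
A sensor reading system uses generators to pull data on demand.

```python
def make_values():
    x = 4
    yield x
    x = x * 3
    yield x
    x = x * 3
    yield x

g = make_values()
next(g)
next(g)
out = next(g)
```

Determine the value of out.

Step 1: Trace through generator execution:
  Yield 1: x starts at 4, yield 4
  Yield 2: x = 4 * 3 = 12, yield 12
  Yield 3: x = 12 * 3 = 36, yield 36
Step 2: First next() gets 4, second next() gets the second value, third next() yields 36.
Therefore out = 36.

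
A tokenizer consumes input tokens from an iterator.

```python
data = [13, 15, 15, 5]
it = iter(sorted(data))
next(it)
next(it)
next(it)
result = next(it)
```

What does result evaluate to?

Step 1: sorted([13, 15, 15, 5]) = [5, 13, 15, 15].
Step 2: Create iterator and skip 3 elements.
Step 3: next() returns 15.
Therefore result = 15.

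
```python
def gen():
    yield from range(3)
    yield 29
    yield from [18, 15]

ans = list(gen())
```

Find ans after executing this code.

Step 1: Trace yields in order:
  yield 0
  yield 1
  yield 2
  yield 29
  yield 18
  yield 15
Therefore ans = [0, 1, 2, 29, 18, 15].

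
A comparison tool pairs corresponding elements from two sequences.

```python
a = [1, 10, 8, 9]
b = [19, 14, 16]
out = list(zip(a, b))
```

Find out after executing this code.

Step 1: zip stops at shortest (len(a)=4, len(b)=3):
  Index 0: (1, 19)
  Index 1: (10, 14)
  Index 2: (8, 16)
Step 2: Last element of a (9) has no pair, dropped.
Therefore out = [(1, 19), (10, 14), (8, 16)].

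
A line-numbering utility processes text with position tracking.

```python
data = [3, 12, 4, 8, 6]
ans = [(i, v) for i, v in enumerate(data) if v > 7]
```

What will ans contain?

Step 1: Filter enumerate([3, 12, 4, 8, 6]) keeping v > 7:
  (0, 3): 3 <= 7, excluded
  (1, 12): 12 > 7, included
  (2, 4): 4 <= 7, excluded
  (3, 8): 8 > 7, included
  (4, 6): 6 <= 7, excluded
Therefore ans = [(1, 12), (3, 8)].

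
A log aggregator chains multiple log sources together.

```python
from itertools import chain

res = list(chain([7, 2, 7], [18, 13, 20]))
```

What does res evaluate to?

Step 1: chain() concatenates iterables: [7, 2, 7] + [18, 13, 20].
Therefore res = [7, 2, 7, 18, 13, 20].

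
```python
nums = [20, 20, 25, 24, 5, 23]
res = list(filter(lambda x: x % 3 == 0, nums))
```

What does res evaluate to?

Step 1: Filter elements divisible by 3:
  20 % 3 = 2: removed
  20 % 3 = 2: removed
  25 % 3 = 1: removed
  24 % 3 = 0: kept
  5 % 3 = 2: removed
  23 % 3 = 2: removed
Therefore res = [24].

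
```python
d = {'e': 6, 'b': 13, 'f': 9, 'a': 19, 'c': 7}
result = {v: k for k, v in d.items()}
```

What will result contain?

Step 1: Invert dict (swap keys and values):
  'e': 6 -> 6: 'e'
  'b': 13 -> 13: 'b'
  'f': 9 -> 9: 'f'
  'a': 19 -> 19: 'a'
  'c': 7 -> 7: 'c'
Therefore result = {6: 'e', 13: 'b', 9: 'f', 19: 'a', 7: 'c'}.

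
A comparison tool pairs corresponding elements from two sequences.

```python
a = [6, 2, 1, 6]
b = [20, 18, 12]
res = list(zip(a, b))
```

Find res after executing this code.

Step 1: zip stops at shortest (len(a)=4, len(b)=3):
  Index 0: (6, 20)
  Index 1: (2, 18)
  Index 2: (1, 12)
Step 2: Last element of a (6) has no pair, dropped.
Therefore res = [(6, 20), (2, 18), (1, 12)].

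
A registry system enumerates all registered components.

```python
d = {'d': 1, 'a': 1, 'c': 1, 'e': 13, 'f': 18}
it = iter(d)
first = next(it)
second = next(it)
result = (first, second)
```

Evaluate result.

Step 1: iter(d) iterates over keys: ['d', 'a', 'c', 'e', 'f'].
Step 2: first = next(it) = 'd', second = next(it) = 'a'.
Therefore result = ('d', 'a').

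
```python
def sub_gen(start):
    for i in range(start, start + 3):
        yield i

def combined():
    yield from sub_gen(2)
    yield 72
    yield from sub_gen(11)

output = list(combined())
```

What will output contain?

Step 1: combined() delegates to sub_gen(2):
  yield 2
  yield 3
  yield 4
Step 2: yield 72
Step 3: Delegates to sub_gen(11):
  yield 11
  yield 12
  yield 13
Therefore output = [2, 3, 4, 72, 11, 12, 13].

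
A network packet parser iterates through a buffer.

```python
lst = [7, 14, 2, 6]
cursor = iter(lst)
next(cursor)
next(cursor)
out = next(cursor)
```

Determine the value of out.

Step 1: Create iterator over [7, 14, 2, 6].
Step 2: next() consumes 7.
Step 3: next() consumes 14.
Step 4: next() returns 2.
Therefore out = 2.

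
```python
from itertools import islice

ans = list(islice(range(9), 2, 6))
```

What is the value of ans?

Step 1: islice(range(9), 2, 6) takes elements at indices [2, 6).
Step 2: Elements: [2, 3, 4, 5].
Therefore ans = [2, 3, 4, 5].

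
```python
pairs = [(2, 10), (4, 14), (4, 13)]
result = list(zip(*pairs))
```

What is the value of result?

Step 1: zip(*pairs) transposes: unzips [(2, 10), (4, 14), (4, 13)] into separate sequences.
Step 2: First elements: (2, 4, 4), second elements: (10, 14, 13).
Therefore result = [(2, 4, 4), (10, 14, 13)].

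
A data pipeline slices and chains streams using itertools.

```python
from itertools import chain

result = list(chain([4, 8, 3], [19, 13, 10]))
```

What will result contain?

Step 1: chain() concatenates iterables: [4, 8, 3] + [19, 13, 10].
Therefore result = [4, 8, 3, 19, 13, 10].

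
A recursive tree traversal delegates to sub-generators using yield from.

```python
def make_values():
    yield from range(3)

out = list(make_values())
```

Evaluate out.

Step 1: yield from delegates to the iterable, yielding each element.
Step 2: Collected values: [0, 1, 2].
Therefore out = [0, 1, 2].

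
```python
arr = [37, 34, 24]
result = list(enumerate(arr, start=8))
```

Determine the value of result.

Step 1: enumerate with start=8:
  (8, 37)
  (9, 34)
  (10, 24)
Therefore result = [(8, 37), (9, 34), (10, 24)].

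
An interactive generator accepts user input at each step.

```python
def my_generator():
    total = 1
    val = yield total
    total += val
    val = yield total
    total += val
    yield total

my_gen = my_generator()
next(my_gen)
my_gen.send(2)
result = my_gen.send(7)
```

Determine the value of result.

Step 1: next() -> yield total=1.
Step 2: send(2) -> val=2, total = 1+2 = 3, yield 3.
Step 3: send(7) -> val=7, total = 3+7 = 10, yield 10.
Therefore result = 10.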